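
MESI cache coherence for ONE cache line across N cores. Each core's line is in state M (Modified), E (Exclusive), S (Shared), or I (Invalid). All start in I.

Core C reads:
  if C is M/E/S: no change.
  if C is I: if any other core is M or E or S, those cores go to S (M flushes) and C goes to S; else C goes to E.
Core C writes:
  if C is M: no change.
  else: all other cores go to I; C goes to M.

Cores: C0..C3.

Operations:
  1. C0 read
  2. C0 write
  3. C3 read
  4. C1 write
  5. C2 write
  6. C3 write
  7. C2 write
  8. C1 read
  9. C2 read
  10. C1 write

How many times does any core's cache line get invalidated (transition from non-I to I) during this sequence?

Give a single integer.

Op 1: C0 read [C0 read from I: no other sharers -> C0=E (exclusive)] -> [E,I,I,I] (invalidations this op: 0; running total: 0)
Op 2: C0 write [C0 write: invalidate none -> C0=M] -> [M,I,I,I] (invalidations this op: 0; running total: 0)
Op 3: C3 read [C3 read from I: others=['C0=M'] -> C3=S, others downsized to S] -> [S,I,I,S] (invalidations this op: 0; running total: 0)
Op 4: C1 write [C1 write: invalidate ['C0=S', 'C3=S'] -> C1=M] -> [I,M,I,I] (invalidations this op: 2; running total: 2)
Op 5: C2 write [C2 write: invalidate ['C1=M'] -> C2=M] -> [I,I,M,I] (invalidations this op: 1; running total: 3)
Op 6: C3 write [C3 write: invalidate ['C2=M'] -> C3=M] -> [I,I,I,M] (invalidations this op: 1; running total: 4)
Op 7: C2 write [C2 write: invalidate ['C3=M'] -> C2=M] -> [I,I,M,I] (invalidations this op: 1; running total: 5)
Op 8: C1 read [C1 read from I: others=['C2=M'] -> C1=S, others downsized to S] -> [I,S,S,I] (invalidations this op: 0; running total: 5)
Op 9: C2 read [C2 read: already in S, no change] -> [I,S,S,I] (invalidations this op: 0; running total: 5)
Op 10: C1 write [C1 write: invalidate ['C2=S'] -> C1=M] -> [I,M,I,I] (invalidations this op: 1; running total: 6)

Answer: 6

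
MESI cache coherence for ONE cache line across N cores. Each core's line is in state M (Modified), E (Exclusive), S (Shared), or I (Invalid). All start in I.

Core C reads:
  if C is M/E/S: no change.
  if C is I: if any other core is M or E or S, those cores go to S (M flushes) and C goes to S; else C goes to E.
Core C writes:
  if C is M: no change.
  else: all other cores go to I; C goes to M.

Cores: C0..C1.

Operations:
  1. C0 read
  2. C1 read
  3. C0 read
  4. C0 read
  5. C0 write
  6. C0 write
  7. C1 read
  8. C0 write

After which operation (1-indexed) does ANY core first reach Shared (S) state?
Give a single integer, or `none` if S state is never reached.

Answer: 2

Derivation:
Op 1: C0 read [C0 read from I: no other sharers -> C0=E (exclusive)] -> [E,I]
Op 2: C1 read [C1 read from I: others=['C0=E'] -> C1=S, others downsized to S] -> [S,S]
  -> First S state at op 2; remaining ops need not be traced.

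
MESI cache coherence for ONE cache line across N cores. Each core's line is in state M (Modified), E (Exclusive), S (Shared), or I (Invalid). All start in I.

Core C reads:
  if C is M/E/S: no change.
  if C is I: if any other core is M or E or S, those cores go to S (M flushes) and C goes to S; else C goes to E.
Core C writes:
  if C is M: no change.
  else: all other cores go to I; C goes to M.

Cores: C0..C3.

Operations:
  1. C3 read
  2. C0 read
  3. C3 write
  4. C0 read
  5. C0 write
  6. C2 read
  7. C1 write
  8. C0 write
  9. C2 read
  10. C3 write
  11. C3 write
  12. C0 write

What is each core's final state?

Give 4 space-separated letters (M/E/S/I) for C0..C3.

Answer: M I I I

Derivation:
Op 1: C3 read [C3 read from I: no other sharers -> C3=E (exclusive)] -> [I,I,I,E]
Op 2: C0 read [C0 read from I: others=['C3=E'] -> C0=S, others downsized to S] -> [S,I,I,S]
Op 3: C3 write [C3 write: invalidate ['C0=S'] -> C3=M] -> [I,I,I,M]
Op 4: C0 read [C0 read from I: others=['C3=M'] -> C0=S, others downsized to S] -> [S,I,I,S]
Op 5: C0 write [C0 write: invalidate ['C3=S'] -> C0=M] -> [M,I,I,I]
Op 6: C2 read [C2 read from I: others=['C0=M'] -> C2=S, others downsized to S] -> [S,I,S,I]
Op 7: C1 write [C1 write: invalidate ['C0=S', 'C2=S'] -> C1=M] -> [I,M,I,I]
Op 8: C0 write [C0 write: invalidate ['C1=M'] -> C0=M] -> [M,I,I,I]
Op 9: C2 read [C2 read from I: others=['C0=M'] -> C2=S, others downsized to S] -> [S,I,S,I]
Op 10: C3 write [C3 write: invalidate ['C0=S', 'C2=S'] -> C3=M] -> [I,I,I,M]
Op 11: C3 write [C3 write: already M (modified), no change] -> [I,I,I,M]
Op 12: C0 write [C0 write: invalidate ['C3=M'] -> C0=M] -> [M,I,I,I]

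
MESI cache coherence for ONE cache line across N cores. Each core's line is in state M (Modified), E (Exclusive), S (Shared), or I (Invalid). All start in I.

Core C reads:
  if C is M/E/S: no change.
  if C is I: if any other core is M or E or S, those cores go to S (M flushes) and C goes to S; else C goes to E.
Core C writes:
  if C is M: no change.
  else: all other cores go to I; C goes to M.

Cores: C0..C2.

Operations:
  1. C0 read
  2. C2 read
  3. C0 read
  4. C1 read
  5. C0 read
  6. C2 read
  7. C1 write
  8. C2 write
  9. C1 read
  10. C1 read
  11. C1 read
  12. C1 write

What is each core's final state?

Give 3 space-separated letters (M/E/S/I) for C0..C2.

Op 1: C0 read [C0 read from I: no other sharers -> C0=E (exclusive)] -> [E,I,I]
Op 2: C2 read [C2 read from I: others=['C0=E'] -> C2=S, others downsized to S] -> [S,I,S]
Op 3: C0 read [C0 read: already in S, no change] -> [S,I,S]
Op 4: C1 read [C1 read from I: others=['C0=S', 'C2=S'] -> C1=S, others downsized to S] -> [S,S,S]
Op 5: C0 read [C0 read: already in S, no change] -> [S,S,S]
Op 6: C2 read [C2 read: already in S, no change] -> [S,S,S]
Op 7: C1 write [C1 write: invalidate ['C0=S', 'C2=S'] -> C1=M] -> [I,M,I]
Op 8: C2 write [C2 write: invalidate ['C1=M'] -> C2=M] -> [I,I,M]
Op 9: C1 read [C1 read from I: others=['C2=M'] -> C1=S, others downsized to S] -> [I,S,S]
Op 10: C1 read [C1 read: already in S, no change] -> [I,S,S]
Op 11: C1 read [C1 read: already in S, no change] -> [I,S,S]
Op 12: C1 write [C1 write: invalidate ['C2=S'] -> C1=M] -> [I,M,I]

Answer: I M I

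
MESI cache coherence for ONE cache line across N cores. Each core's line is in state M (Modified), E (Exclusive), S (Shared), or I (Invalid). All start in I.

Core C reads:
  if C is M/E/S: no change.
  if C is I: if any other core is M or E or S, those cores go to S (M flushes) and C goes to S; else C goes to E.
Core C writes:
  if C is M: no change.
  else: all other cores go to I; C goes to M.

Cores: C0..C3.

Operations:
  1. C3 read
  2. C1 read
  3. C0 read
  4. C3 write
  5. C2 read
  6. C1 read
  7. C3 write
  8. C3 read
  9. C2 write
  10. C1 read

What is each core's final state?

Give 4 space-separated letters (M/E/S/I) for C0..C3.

Answer: I S S I

Derivation:
Op 1: C3 read [C3 read from I: no other sharers -> C3=E (exclusive)] -> [I,I,I,E]
Op 2: C1 read [C1 read from I: others=['C3=E'] -> C1=S, others downsized to S] -> [I,S,I,S]
Op 3: C0 read [C0 read from I: others=['C1=S', 'C3=S'] -> C0=S, others downsized to S] -> [S,S,I,S]
Op 4: C3 write [C3 write: invalidate ['C0=S', 'C1=S'] -> C3=M] -> [I,I,I,M]
Op 5: C2 read [C2 read from I: others=['C3=M'] -> C2=S, others downsized to S] -> [I,I,S,S]
Op 6: C1 read [C1 read from I: others=['C2=S', 'C3=S'] -> C1=S, others downsized to S] -> [I,S,S,S]
Op 7: C3 write [C3 write: invalidate ['C1=S', 'C2=S'] -> C3=M] -> [I,I,I,M]
Op 8: C3 read [C3 read: already in M, no change] -> [I,I,I,M]
Op 9: C2 write [C2 write: invalidate ['C3=M'] -> C2=M] -> [I,I,M,I]
Op 10: C1 read [C1 read from I: others=['C2=M'] -> C1=S, others downsized to S] -> [I,S,S,I]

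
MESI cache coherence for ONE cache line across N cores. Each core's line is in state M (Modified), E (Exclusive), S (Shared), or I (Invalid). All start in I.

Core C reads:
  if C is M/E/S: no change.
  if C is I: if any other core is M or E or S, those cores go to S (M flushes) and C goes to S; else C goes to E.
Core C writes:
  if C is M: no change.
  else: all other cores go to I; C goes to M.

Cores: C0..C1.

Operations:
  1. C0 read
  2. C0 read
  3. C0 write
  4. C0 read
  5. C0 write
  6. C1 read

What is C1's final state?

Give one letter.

Op 1: C0 read [C0 read from I: no other sharers -> C0=E (exclusive)] -> [E,I]
Op 2: C0 read [C0 read: already in E, no change] -> [E,I]
Op 3: C0 write [C0 write: invalidate none -> C0=M] -> [M,I]
Op 4: C0 read [C0 read: already in M, no change] -> [M,I]
Op 5: C0 write [C0 write: already M (modified), no change] -> [M,I]
Op 6: C1 read [C1 read from I: others=['C0=M'] -> C1=S, others downsized to S] -> [S,S]

Answer: S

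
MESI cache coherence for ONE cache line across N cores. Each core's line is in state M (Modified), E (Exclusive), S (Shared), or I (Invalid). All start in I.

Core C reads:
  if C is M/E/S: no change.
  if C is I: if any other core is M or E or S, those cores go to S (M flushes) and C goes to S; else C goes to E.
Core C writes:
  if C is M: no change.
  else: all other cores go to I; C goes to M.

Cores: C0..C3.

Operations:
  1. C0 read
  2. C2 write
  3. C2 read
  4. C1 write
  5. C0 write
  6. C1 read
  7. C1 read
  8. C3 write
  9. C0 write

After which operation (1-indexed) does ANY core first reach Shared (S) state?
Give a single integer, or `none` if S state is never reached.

Answer: 6

Derivation:
Op 1: C0 read [C0 read from I: no other sharers -> C0=E (exclusive)] -> [E,I,I,I]
Op 2: C2 write [C2 write: invalidate ['C0=E'] -> C2=M] -> [I,I,M,I]
Op 3: C2 read [C2 read: already in M, no change] -> [I,I,M,I]
Op 4: C1 write [C1 write: invalidate ['C2=M'] -> C1=M] -> [I,M,I,I]
Op 5: C0 write [C0 write: invalidate ['C1=M'] -> C0=M] -> [M,I,I,I]
Op 6: C1 read [C1 read from I: others=['C0=M'] -> C1=S, others downsized to S] -> [S,S,I,I]
  -> First S state at op 6; remaining ops need not be traced.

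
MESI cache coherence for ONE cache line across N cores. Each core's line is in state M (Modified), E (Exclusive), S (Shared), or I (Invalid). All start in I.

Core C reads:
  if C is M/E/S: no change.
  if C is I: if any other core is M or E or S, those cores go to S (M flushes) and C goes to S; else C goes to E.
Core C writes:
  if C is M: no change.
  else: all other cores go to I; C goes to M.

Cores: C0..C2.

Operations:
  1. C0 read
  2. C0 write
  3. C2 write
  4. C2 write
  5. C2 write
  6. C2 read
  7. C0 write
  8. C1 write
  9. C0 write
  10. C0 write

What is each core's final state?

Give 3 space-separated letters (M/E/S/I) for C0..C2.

Op 1: C0 read [C0 read from I: no other sharers -> C0=E (exclusive)] -> [E,I,I]
Op 2: C0 write [C0 write: invalidate none -> C0=M] -> [M,I,I]
Op 3: C2 write [C2 write: invalidate ['C0=M'] -> C2=M] -> [I,I,M]
Op 4: C2 write [C2 write: already M (modified), no change] -> [I,I,M]
Op 5: C2 write [C2 write: already M (modified), no change] -> [I,I,M]
Op 6: C2 read [C2 read: already in M, no change] -> [I,I,M]
Op 7: C0 write [C0 write: invalidate ['C2=M'] -> C0=M] -> [M,I,I]
Op 8: C1 write [C1 write: invalidate ['C0=M'] -> C1=M] -> [I,M,I]
Op 9: C0 write [C0 write: invalidate ['C1=M'] -> C0=M] -> [M,I,I]
Op 10: C0 write [C0 write: already M (modified), no change] -> [M,I,I]

Answer: M I I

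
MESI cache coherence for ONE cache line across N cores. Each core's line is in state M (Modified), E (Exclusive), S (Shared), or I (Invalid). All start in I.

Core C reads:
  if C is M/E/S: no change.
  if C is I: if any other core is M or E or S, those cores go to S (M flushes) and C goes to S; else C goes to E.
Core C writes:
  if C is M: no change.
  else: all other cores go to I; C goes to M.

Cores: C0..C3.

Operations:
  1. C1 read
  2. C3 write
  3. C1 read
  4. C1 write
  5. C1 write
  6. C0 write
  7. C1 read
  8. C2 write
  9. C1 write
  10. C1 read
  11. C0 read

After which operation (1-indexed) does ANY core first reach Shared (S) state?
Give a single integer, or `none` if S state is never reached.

Op 1: C1 read [C1 read from I: no other sharers -> C1=E (exclusive)] -> [I,E,I,I]
Op 2: C3 write [C3 write: invalidate ['C1=E'] -> C3=M] -> [I,I,I,M]
Op 3: C1 read [C1 read from I: others=['C3=M'] -> C1=S, others downsized to S] -> [I,S,I,S]
  -> First S state at op 3; remaining ops need not be traced.

Answer: 3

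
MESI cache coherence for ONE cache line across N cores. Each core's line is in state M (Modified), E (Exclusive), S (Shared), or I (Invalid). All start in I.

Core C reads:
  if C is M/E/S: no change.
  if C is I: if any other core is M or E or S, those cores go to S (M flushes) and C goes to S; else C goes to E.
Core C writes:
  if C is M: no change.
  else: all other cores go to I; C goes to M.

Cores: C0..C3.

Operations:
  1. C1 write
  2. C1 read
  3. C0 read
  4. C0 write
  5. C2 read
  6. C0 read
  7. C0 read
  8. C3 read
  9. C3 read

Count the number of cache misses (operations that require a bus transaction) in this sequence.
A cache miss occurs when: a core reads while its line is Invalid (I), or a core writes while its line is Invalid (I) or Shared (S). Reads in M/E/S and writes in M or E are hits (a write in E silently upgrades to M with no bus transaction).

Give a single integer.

Answer: 5

Derivation:
Op 1: C1 write [C1 write: invalidate none -> C1=M] -> [I,M,I,I] [MISS #1: write from I]
Op 2: C1 read [C1 read: already in M, no change] -> [I,M,I,I] [hit: read from M]
Op 3: C0 read [C0 read from I: others=['C1=M'] -> C0=S, others downsized to S] -> [S,S,I,I] [MISS #2: read from I]
Op 4: C0 write [C0 write: invalidate ['C1=S'] -> C0=M] -> [M,I,I,I] [MISS #3: write from S]
Op 5: C2 read [C2 read from I: others=['C0=M'] -> C2=S, others downsized to S] -> [S,I,S,I] [MISS #4: read from I]
Op 6: C0 read [C0 read: already in S, no change] -> [S,I,S,I] [hit: read from S]
Op 7: C0 read [C0 read: already in S, no change] -> [S,I,S,I] [hit: read from S]
Op 8: C3 read [C3 read from I: others=['C0=S', 'C2=S'] -> C3=S, others downsized to S] -> [S,I,S,S] [MISS #5: read from I]
Op 9: C3 read [C3 read: already in S, no change] -> [S,I,S,S] [hit: read from S]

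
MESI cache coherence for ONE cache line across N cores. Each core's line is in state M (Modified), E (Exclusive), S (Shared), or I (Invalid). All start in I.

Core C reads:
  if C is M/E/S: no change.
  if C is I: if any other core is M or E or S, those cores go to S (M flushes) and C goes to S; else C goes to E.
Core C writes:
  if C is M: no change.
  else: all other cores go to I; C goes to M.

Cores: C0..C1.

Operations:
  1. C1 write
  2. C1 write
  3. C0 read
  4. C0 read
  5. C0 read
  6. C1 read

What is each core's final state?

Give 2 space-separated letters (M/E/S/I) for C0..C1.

Op 1: C1 write [C1 write: invalidate none -> C1=M] -> [I,M]
Op 2: C1 write [C1 write: already M (modified), no change] -> [I,M]
Op 3: C0 read [C0 read from I: others=['C1=M'] -> C0=S, others downsized to S] -> [S,S]
Op 4: C0 read [C0 read: already in S, no change] -> [S,S]
Op 5: C0 read [C0 read: already in S, no change] -> [S,S]
Op 6: C1 read [C1 read: already in S, no change] -> [S,S]

Answer: S S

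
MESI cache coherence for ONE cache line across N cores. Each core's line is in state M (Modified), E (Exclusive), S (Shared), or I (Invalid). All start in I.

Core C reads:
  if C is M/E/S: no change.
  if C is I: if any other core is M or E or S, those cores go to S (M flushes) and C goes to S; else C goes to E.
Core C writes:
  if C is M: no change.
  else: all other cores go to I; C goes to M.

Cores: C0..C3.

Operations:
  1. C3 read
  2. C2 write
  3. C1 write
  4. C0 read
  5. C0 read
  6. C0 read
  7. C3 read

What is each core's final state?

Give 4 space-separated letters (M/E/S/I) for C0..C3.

Answer: S S I S

Derivation:
Op 1: C3 read [C3 read from I: no other sharers -> C3=E (exclusive)] -> [I,I,I,E]
Op 2: C2 write [C2 write: invalidate ['C3=E'] -> C2=M] -> [I,I,M,I]
Op 3: C1 write [C1 write: invalidate ['C2=M'] -> C1=M] -> [I,M,I,I]
Op 4: C0 read [C0 read from I: others=['C1=M'] -> C0=S, others downsized to S] -> [S,S,I,I]
Op 5: C0 read [C0 read: already in S, no change] -> [S,S,I,I]
Op 6: C0 read [C0 read: already in S, no change] -> [S,S,I,I]
Op 7: C3 read [C3 read from I: others=['C0=S', 'C1=S'] -> C3=S, others downsized to S] -> [S,S,I,S]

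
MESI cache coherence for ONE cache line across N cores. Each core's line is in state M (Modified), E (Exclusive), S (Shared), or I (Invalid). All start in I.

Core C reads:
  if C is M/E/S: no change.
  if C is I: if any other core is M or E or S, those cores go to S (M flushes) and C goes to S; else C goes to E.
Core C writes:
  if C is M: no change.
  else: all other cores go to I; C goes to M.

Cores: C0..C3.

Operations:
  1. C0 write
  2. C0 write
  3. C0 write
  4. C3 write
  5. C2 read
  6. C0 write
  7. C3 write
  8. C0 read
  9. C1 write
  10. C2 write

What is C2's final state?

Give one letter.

Op 1: C0 write [C0 write: invalidate none -> C0=M] -> [M,I,I,I]
Op 2: C0 write [C0 write: already M (modified), no change] -> [M,I,I,I]
Op 3: C0 write [C0 write: already M (modified), no change] -> [M,I,I,I]
Op 4: C3 write [C3 write: invalidate ['C0=M'] -> C3=M] -> [I,I,I,M]
Op 5: C2 read [C2 read from I: others=['C3=M'] -> C2=S, others downsized to S] -> [I,I,S,S]
Op 6: C0 write [C0 write: invalidate ['C2=S', 'C3=S'] -> C0=M] -> [M,I,I,I]
Op 7: C3 write [C3 write: invalidate ['C0=M'] -> C3=M] -> [I,I,I,M]
Op 8: C0 read [C0 read from I: others=['C3=M'] -> C0=S, others downsized to S] -> [S,I,I,S]
Op 9: C1 write [C1 write: invalidate ['C0=S', 'C3=S'] -> C1=M] -> [I,M,I,I]
Op 10: C2 write [C2 write: invalidate ['C1=M'] -> C2=M] -> [I,I,M,I]

Answer: M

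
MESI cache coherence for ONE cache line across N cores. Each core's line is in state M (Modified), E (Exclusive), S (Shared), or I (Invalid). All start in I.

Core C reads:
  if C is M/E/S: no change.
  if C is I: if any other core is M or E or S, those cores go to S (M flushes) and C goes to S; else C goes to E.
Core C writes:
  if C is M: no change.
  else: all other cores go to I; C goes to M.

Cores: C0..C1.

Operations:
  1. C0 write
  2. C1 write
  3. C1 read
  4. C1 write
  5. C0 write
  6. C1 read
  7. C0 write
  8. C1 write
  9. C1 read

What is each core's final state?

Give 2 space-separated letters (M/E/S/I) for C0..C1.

Op 1: C0 write [C0 write: invalidate none -> C0=M] -> [M,I]
Op 2: C1 write [C1 write: invalidate ['C0=M'] -> C1=M] -> [I,M]
Op 3: C1 read [C1 read: already in M, no change] -> [I,M]
Op 4: C1 write [C1 write: already M (modified), no change] -> [I,M]
Op 5: C0 write [C0 write: invalidate ['C1=M'] -> C0=M] -> [M,I]
Op 6: C1 read [C1 read from I: others=['C0=M'] -> C1=S, others downsized to S] -> [S,S]
Op 7: C0 write [C0 write: invalidate ['C1=S'] -> C0=M] -> [M,I]
Op 8: C1 write [C1 write: invalidate ['C0=M'] -> C1=M] -> [I,M]
Op 9: C1 read [C1 read: already in M, no change] -> [I,M]

Answer: I M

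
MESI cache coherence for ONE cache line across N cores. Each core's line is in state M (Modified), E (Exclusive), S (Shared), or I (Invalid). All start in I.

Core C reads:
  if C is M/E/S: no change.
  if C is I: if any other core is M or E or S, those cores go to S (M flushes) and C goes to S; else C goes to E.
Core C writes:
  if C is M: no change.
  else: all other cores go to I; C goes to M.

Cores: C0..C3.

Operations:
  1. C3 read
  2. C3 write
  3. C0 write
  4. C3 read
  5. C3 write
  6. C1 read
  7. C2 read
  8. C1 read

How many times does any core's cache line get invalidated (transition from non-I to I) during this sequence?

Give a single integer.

Answer: 2

Derivation:
Op 1: C3 read [C3 read from I: no other sharers -> C3=E (exclusive)] -> [I,I,I,E] (invalidations this op: 0; running total: 0)
Op 2: C3 write [C3 write: invalidate none -> C3=M] -> [I,I,I,M] (invalidations this op: 0; running total: 0)
Op 3: C0 write [C0 write: invalidate ['C3=M'] -> C0=M] -> [M,I,I,I] (invalidations this op: 1; running total: 1)
Op 4: C3 read [C3 read from I: others=['C0=M'] -> C3=S, others downsized to S] -> [S,I,I,S] (invalidations this op: 0; running total: 1)
Op 5: C3 write [C3 write: invalidate ['C0=S'] -> C3=M] -> [I,I,I,M] (invalidations this op: 1; running total: 2)
Op 6: C1 read [C1 read from I: others=['C3=M'] -> C1=S, others downsized to S] -> [I,S,I,S] (invalidations this op: 0; running total: 2)
Op 7: C2 read [C2 read from I: others=['C1=S', 'C3=S'] -> C2=S, others downsized to S] -> [I,S,S,S] (invalidations this op: 0; running total: 2)
Op 8: C1 read [C1 read: already in S, no change] -> [I,S,S,S] (invalidations this op: 0; running total: 2)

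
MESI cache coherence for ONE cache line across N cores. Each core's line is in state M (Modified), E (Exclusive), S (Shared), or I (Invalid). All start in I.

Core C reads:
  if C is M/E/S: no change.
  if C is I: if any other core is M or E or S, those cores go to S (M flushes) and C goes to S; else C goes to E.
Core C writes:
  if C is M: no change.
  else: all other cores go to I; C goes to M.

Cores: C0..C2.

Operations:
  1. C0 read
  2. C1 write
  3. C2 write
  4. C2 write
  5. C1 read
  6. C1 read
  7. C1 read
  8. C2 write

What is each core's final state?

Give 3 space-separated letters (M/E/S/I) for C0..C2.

Op 1: C0 read [C0 read from I: no other sharers -> C0=E (exclusive)] -> [E,I,I]
Op 2: C1 write [C1 write: invalidate ['C0=E'] -> C1=M] -> [I,M,I]
Op 3: C2 write [C2 write: invalidate ['C1=M'] -> C2=M] -> [I,I,M]
Op 4: C2 write [C2 write: already M (modified), no change] -> [I,I,M]
Op 5: C1 read [C1 read from I: others=['C2=M'] -> C1=S, others downsized to S] -> [I,S,S]
Op 6: C1 read [C1 read: already in S, no change] -> [I,S,S]
Op 7: C1 read [C1 read: already in S, no change] -> [I,S,S]
Op 8: C2 write [C2 write: invalidate ['C1=S'] -> C2=M] -> [I,I,M]

Answer: I I M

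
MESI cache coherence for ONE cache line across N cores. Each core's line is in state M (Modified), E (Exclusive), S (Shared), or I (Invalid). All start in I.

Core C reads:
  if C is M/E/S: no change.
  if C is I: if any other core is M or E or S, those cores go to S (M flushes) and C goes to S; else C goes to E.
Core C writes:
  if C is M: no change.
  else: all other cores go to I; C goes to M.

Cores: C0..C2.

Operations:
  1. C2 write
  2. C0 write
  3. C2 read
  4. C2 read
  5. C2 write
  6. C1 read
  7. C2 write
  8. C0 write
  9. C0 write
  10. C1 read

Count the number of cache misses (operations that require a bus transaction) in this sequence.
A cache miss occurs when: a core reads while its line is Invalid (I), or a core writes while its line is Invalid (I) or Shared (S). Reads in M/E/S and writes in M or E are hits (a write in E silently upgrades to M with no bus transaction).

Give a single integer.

Answer: 8

Derivation:
Op 1: C2 write [C2 write: invalidate none -> C2=M] -> [I,I,M] [MISS #1: write from I]
Op 2: C0 write [C0 write: invalidate ['C2=M'] -> C0=M] -> [M,I,I] [MISS #2: write from I]
Op 3: C2 read [C2 read from I: others=['C0=M'] -> C2=S, others downsized to S] -> [S,I,S] [MISS #3: read from I]
Op 4: C2 read [C2 read: already in S, no change] -> [S,I,S] [hit: read from S]
Op 5: C2 write [C2 write: invalidate ['C0=S'] -> C2=M] -> [I,I,M] [MISS #4: write from S]
Op 6: C1 read [C1 read from I: others=['C2=M'] -> C1=S, others downsized to S] -> [I,S,S] [MISS #5: read from I]
Op 7: C2 write [C2 write: invalidate ['C1=S'] -> C2=M] -> [I,I,M] [MISS #6: write from S]
Op 8: C0 write [C0 write: invalidate ['C2=M'] -> C0=M] -> [M,I,I] [MISS #7: write from I]
Op 9: C0 write [C0 write: already M (modified), no change] -> [M,I,I] [hit: write from M]
Op 10: C1 read [C1 read from I: others=['C0=M'] -> C1=S, others downsized to S] -> [S,S,I] [MISS #8: read from I]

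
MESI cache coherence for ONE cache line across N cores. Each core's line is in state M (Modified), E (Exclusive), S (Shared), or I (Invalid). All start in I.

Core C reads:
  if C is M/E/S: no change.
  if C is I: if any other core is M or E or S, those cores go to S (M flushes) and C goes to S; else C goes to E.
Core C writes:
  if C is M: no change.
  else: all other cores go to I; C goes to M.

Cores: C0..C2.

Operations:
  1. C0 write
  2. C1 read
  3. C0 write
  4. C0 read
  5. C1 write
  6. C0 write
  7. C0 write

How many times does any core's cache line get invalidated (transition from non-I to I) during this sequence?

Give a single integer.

Op 1: C0 write [C0 write: invalidate none -> C0=M] -> [M,I,I] (invalidations this op: 0; running total: 0)
Op 2: C1 read [C1 read from I: others=['C0=M'] -> C1=S, others downsized to S] -> [S,S,I] (invalidations this op: 0; running total: 0)
Op 3: C0 write [C0 write: invalidate ['C1=S'] -> C0=M] -> [M,I,I] (invalidations this op: 1; running total: 1)
Op 4: C0 read [C0 read: already in M, no change] -> [M,I,I] (invalidations this op: 0; running total: 1)
Op 5: C1 write [C1 write: invalidate ['C0=M'] -> C1=M] -> [I,M,I] (invalidations this op: 1; running total: 2)
Op 6: C0 write [C0 write: invalidate ['C1=M'] -> C0=M] -> [M,I,I] (invalidations this op: 1; running total: 3)
Op 7: C0 write [C0 write: already M (modified), no change] -> [M,I,I] (invalidations this op: 0; running total: 3)

Answer: 3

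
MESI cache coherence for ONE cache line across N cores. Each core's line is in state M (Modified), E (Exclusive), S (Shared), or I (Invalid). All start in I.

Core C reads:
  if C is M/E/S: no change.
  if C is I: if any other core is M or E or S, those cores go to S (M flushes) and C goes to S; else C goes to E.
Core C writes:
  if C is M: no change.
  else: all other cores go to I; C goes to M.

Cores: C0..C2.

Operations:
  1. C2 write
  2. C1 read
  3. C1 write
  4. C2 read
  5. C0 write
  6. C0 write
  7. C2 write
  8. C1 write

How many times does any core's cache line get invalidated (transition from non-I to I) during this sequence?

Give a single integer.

Answer: 5

Derivation:
Op 1: C2 write [C2 write: invalidate none -> C2=M] -> [I,I,M] (invalidations this op: 0; running total: 0)
Op 2: C1 read [C1 read from I: others=['C2=M'] -> C1=S, others downsized to S] -> [I,S,S] (invalidations this op: 0; running total: 0)
Op 3: C1 write [C1 write: invalidate ['C2=S'] -> C1=M] -> [I,M,I] (invalidations this op: 1; running total: 1)
Op 4: C2 read [C2 read from I: others=['C1=M'] -> C2=S, others downsized to S] -> [I,S,S] (invalidations this op: 0; running total: 1)
Op 5: C0 write [C0 write: invalidate ['C1=S', 'C2=S'] -> C0=M] -> [M,I,I] (invalidations this op: 2; running total: 3)
Op 6: C0 write [C0 write: already M (modified), no change] -> [M,I,I] (invalidations this op: 0; running total: 3)
Op 7: C2 write [C2 write: invalidate ['C0=M'] -> C2=M] -> [I,I,M] (invalidations this op: 1; running total: 4)
Op 8: C1 write [C1 write: invalidate ['C2=M'] -> C1=M] -> [I,M,I] (invalidations this op: 1; running total: 5)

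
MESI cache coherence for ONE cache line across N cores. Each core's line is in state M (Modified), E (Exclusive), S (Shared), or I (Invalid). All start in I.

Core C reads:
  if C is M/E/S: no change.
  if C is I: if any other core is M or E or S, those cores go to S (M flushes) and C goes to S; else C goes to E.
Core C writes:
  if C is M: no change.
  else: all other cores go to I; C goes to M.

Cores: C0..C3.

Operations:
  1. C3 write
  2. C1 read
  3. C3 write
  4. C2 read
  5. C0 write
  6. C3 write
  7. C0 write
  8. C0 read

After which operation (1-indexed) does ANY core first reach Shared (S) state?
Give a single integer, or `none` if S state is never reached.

Op 1: C3 write [C3 write: invalidate none -> C3=M] -> [I,I,I,M]
Op 2: C1 read [C1 read from I: others=['C3=M'] -> C1=S, others downsized to S] -> [I,S,I,S]
  -> First S state at op 2; remaining ops need not be traced.

Answer: 2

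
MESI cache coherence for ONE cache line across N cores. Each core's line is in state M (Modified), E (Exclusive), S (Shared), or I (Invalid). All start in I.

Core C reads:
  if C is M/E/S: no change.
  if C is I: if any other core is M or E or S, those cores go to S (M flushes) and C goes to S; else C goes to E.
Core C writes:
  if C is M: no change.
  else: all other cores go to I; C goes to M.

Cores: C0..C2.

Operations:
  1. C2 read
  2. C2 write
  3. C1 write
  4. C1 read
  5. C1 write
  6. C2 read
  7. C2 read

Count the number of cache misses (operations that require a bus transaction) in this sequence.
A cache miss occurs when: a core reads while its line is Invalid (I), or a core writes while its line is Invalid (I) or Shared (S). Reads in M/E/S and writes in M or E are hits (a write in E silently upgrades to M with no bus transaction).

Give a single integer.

Op 1: C2 read [C2 read from I: no other sharers -> C2=E (exclusive)] -> [I,I,E] [MISS #1: read from I]
Op 2: C2 write [C2 write: invalidate none -> C2=M] -> [I,I,M] [hit: write from E is a silent E->M upgrade, no bus transaction]
Op 3: C1 write [C1 write: invalidate ['C2=M'] -> C1=M] -> [I,M,I] [MISS #2: write from I]
Op 4: C1 read [C1 read: already in M, no change] -> [I,M,I] [hit: read from M]
Op 5: C1 write [C1 write: already M (modified), no change] -> [I,M,I] [hit: write from M]
Op 6: C2 read [C2 read from I: others=['C1=M'] -> C2=S, others downsized to S] -> [I,S,S] [MISS #3: read from I]
Op 7: C2 read [C2 read: already in S, no change] -> [I,S,S] [hit: read from S]

Answer: 3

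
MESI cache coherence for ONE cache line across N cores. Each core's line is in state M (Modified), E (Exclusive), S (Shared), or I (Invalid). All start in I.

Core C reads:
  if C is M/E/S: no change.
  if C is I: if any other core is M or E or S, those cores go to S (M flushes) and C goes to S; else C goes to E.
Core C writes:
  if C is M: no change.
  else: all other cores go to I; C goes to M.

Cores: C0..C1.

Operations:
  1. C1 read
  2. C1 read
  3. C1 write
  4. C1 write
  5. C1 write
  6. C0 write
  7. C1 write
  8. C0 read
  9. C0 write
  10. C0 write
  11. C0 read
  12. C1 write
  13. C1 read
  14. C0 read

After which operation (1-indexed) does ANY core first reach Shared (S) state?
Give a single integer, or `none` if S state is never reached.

Op 1: C1 read [C1 read from I: no other sharers -> C1=E (exclusive)] -> [I,E]
Op 2: C1 read [C1 read: already in E, no change] -> [I,E]
Op 3: C1 write [C1 write: invalidate none -> C1=M] -> [I,M]
Op 4: C1 write [C1 write: already M (modified), no change] -> [I,M]
Op 5: C1 write [C1 write: already M (modified), no change] -> [I,M]
Op 6: C0 write [C0 write: invalidate ['C1=M'] -> C0=M] -> [M,I]
Op 7: C1 write [C1 write: invalidate ['C0=M'] -> C1=M] -> [I,M]
Op 8: C0 read [C0 read from I: others=['C1=M'] -> C0=S, others downsized to S] -> [S,S]
  -> First S state at op 8; remaining ops need not be traced.

Answer: 8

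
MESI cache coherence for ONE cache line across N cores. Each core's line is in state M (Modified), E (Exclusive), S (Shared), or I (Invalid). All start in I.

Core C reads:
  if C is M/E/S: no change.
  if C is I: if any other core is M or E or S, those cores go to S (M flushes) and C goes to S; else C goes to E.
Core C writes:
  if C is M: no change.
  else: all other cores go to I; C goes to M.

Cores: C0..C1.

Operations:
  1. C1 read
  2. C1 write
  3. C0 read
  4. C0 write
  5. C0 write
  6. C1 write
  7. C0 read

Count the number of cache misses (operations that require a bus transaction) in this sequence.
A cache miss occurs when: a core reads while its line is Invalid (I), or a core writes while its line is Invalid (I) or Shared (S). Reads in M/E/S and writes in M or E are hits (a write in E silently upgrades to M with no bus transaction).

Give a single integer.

Op 1: C1 read [C1 read from I: no other sharers -> C1=E (exclusive)] -> [I,E] [MISS #1: read from I]
Op 2: C1 write [C1 write: invalidate none -> C1=M] -> [I,M] [hit: write from E is a silent E->M upgrade, no bus transaction]
Op 3: C0 read [C0 read from I: others=['C1=M'] -> C0=S, others downsized to S] -> [S,S] [MISS #2: read from I]
Op 4: C0 write [C0 write: invalidate ['C1=S'] -> C0=M] -> [M,I] [MISS #3: write from S]
Op 5: C0 write [C0 write: already M (modified), no change] -> [M,I] [hit: write from M]
Op 6: C1 write [C1 write: invalidate ['C0=M'] -> C1=M] -> [I,M] [MISS #4: write from I]
Op 7: C0 read [C0 read from I: others=['C1=M'] -> C0=S, others downsized to S] -> [S,S] [MISS #5: read from I]

Answer: 5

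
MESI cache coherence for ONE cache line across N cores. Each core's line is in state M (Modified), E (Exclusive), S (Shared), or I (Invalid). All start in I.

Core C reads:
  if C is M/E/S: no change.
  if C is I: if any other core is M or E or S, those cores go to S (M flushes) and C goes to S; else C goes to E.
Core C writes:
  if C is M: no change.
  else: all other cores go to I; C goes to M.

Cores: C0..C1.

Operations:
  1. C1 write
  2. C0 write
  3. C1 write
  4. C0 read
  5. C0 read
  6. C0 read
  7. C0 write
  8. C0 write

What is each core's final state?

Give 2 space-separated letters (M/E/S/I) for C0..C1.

Op 1: C1 write [C1 write: invalidate none -> C1=M] -> [I,M]
Op 2: C0 write [C0 write: invalidate ['C1=M'] -> C0=M] -> [M,I]
Op 3: C1 write [C1 write: invalidate ['C0=M'] -> C1=M] -> [I,M]
Op 4: C0 read [C0 read from I: others=['C1=M'] -> C0=S, others downsized to S] -> [S,S]
Op 5: C0 read [C0 read: already in S, no change] -> [S,S]
Op 6: C0 read [C0 read: already in S, no change] -> [S,S]
Op 7: C0 write [C0 write: invalidate ['C1=S'] -> C0=M] -> [M,I]
Op 8: C0 write [C0 write: already M (modified), no change] -> [M,I]

Answer: M I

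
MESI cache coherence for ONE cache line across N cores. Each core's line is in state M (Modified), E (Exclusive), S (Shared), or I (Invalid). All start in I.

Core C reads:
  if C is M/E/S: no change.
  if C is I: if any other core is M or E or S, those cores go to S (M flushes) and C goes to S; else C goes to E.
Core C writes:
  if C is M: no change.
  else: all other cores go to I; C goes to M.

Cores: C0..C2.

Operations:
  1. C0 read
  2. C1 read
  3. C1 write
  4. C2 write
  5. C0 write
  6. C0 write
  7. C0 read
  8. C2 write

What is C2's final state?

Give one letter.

Op 1: C0 read [C0 read from I: no other sharers -> C0=E (exclusive)] -> [E,I,I]
Op 2: C1 read [C1 read from I: others=['C0=E'] -> C1=S, others downsized to S] -> [S,S,I]
Op 3: C1 write [C1 write: invalidate ['C0=S'] -> C1=M] -> [I,M,I]
Op 4: C2 write [C2 write: invalidate ['C1=M'] -> C2=M] -> [I,I,M]
Op 5: C0 write [C0 write: invalidate ['C2=M'] -> C0=M] -> [M,I,I]
Op 6: C0 write [C0 write: already M (modified), no change] -> [M,I,I]
Op 7: C0 read [C0 read: already in M, no change] -> [M,I,I]
Op 8: C2 write [C2 write: invalidate ['C0=M'] -> C2=M] -> [I,I,M]

Answer: M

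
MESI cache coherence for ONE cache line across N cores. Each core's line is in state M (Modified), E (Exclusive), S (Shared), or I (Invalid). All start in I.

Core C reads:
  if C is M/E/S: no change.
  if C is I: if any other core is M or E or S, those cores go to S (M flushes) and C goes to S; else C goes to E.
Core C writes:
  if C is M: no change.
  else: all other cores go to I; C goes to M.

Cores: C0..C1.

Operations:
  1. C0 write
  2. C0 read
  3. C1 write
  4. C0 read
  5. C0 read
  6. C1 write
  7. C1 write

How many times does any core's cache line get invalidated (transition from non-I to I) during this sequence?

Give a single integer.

Answer: 2

Derivation:
Op 1: C0 write [C0 write: invalidate none -> C0=M] -> [M,I] (invalidations this op: 0; running total: 0)
Op 2: C0 read [C0 read: already in M, no change] -> [M,I] (invalidations this op: 0; running total: 0)
Op 3: C1 write [C1 write: invalidate ['C0=M'] -> C1=M] -> [I,M] (invalidations this op: 1; running total: 1)
Op 4: C0 read [C0 read from I: others=['C1=M'] -> C0=S, others downsized to S] -> [S,S] (invalidations this op: 0; running total: 1)
Op 5: C0 read [C0 read: already in S, no change] -> [S,S] (invalidations this op: 0; running total: 1)
Op 6: C1 write [C1 write: invalidate ['C0=S'] -> C1=M] -> [I,M] (invalidations this op: 1; running total: 2)
Op 7: C1 write [C1 write: already M (modified), no change] -> [I,M] (invalidations this op: 0; running total: 2)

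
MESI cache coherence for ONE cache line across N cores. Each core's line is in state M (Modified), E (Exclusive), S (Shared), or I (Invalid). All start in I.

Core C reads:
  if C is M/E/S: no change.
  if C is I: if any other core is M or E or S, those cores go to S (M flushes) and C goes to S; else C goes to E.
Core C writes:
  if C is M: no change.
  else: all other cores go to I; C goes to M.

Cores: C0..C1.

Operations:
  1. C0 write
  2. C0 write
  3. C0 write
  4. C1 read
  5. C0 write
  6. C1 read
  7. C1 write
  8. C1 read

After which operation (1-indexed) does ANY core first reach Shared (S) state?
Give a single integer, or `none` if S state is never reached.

Answer: 4

Derivation:
Op 1: C0 write [C0 write: invalidate none -> C0=M] -> [M,I]
Op 2: C0 write [C0 write: already M (modified), no change] -> [M,I]
Op 3: C0 write [C0 write: already M (modified), no change] -> [M,I]
Op 4: C1 read [C1 read from I: others=['C0=M'] -> C1=S, others downsized to S] -> [S,S]
  -> First S state at op 4; remaining ops need not be traced.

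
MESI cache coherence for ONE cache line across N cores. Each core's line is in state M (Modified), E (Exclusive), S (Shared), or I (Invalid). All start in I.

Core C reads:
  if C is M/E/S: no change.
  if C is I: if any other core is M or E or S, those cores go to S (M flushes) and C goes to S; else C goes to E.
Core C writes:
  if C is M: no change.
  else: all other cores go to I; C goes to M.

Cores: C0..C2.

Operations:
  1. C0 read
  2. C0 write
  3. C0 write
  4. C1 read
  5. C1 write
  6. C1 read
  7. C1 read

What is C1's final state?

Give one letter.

Answer: M

Derivation:
Op 1: C0 read [C0 read from I: no other sharers -> C0=E (exclusive)] -> [E,I,I]
Op 2: C0 write [C0 write: invalidate none -> C0=M] -> [M,I,I]
Op 3: C0 write [C0 write: already M (modified), no change] -> [M,I,I]
Op 4: C1 read [C1 read from I: others=['C0=M'] -> C1=S, others downsized to S] -> [S,S,I]
Op 5: C1 write [C1 write: invalidate ['C0=S'] -> C1=M] -> [I,M,I]
Op 6: C1 read [C1 read: already in M, no change] -> [I,M,I]
Op 7: C1 read [C1 read: already in M, no change] -> [I,M,I]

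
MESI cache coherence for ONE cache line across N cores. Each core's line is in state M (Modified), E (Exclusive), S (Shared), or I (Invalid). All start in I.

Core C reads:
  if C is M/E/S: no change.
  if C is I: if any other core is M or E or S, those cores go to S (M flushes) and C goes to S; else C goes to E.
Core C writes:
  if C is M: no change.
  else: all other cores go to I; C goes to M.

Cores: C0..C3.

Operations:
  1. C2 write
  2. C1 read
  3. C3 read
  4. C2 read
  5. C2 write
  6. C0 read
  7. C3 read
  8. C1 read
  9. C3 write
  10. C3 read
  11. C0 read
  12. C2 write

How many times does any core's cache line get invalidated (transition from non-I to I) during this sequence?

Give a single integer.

Answer: 7

Derivation:
Op 1: C2 write [C2 write: invalidate none -> C2=M] -> [I,I,M,I] (invalidations this op: 0; running total: 0)
Op 2: C1 read [C1 read from I: others=['C2=M'] -> C1=S, others downsized to S] -> [I,S,S,I] (invalidations this op: 0; running total: 0)
Op 3: C3 read [C3 read from I: others=['C1=S', 'C2=S'] -> C3=S, others downsized to S] -> [I,S,S,S] (invalidations this op: 0; running total: 0)
Op 4: C2 read [C2 read: already in S, no change] -> [I,S,S,S] (invalidations this op: 0; running total: 0)
Op 5: C2 write [C2 write: invalidate ['C1=S', 'C3=S'] -> C2=M] -> [I,I,M,I] (invalidations this op: 2; running total: 2)
Op 6: C0 read [C0 read from I: others=['C2=M'] -> C0=S, others downsized to S] -> [S,I,S,I] (invalidations this op: 0; running total: 2)
Op 7: C3 read [C3 read from I: others=['C0=S', 'C2=S'] -> C3=S, others downsized to S] -> [S,I,S,S] (invalidations this op: 0; running total: 2)
Op 8: C1 read [C1 read from I: others=['C0=S', 'C2=S', 'C3=S'] -> C1=S, others downsized to S] -> [S,S,S,S] (invalidations this op: 0; running total: 2)
Op 9: C3 write [C3 write: invalidate ['C0=S', 'C1=S', 'C2=S'] -> C3=M] -> [I,I,I,M] (invalidations this op: 3; running total: 5)
Op 10: C3 read [C3 read: already in M, no change] -> [I,I,I,M] (invalidations this op: 0; running total: 5)
Op 11: C0 read [C0 read from I: others=['C3=M'] -> C0=S, others downsized to S] -> [S,I,I,S] (invalidations this op: 0; running total: 5)
Op 12: C2 write [C2 write: invalidate ['C0=S', 'C3=S'] -> C2=M] -> [I,I,M,I] (invalidations this op: 2; running total: 7)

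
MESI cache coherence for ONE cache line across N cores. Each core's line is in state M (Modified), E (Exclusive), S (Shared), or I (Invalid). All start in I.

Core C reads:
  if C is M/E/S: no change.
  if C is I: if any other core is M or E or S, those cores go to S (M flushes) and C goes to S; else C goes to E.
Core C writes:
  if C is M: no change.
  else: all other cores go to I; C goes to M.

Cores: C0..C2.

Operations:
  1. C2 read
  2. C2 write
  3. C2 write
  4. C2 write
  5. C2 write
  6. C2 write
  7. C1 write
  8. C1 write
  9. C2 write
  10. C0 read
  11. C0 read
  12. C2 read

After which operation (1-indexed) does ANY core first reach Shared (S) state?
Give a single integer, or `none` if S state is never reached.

Answer: 10

Derivation:
Op 1: C2 read [C2 read from I: no other sharers -> C2=E (exclusive)] -> [I,I,E]
Op 2: C2 write [C2 write: invalidate none -> C2=M] -> [I,I,M]
Op 3: C2 write [C2 write: already M (modified), no change] -> [I,I,M]
Op 4: C2 write [C2 write: already M (modified), no change] -> [I,I,M]
Op 5: C2 write [C2 write: already M (modified), no change] -> [I,I,M]
Op 6: C2 write [C2 write: already M (modified), no change] -> [I,I,M]
Op 7: C1 write [C1 write: invalidate ['C2=M'] -> C1=M] -> [I,M,I]
Op 8: C1 write [C1 write: already M (modified), no change] -> [I,M,I]
Op 9: C2 write [C2 write: invalidate ['C1=M'] -> C2=M] -> [I,I,M]
Op 10: C0 read [C0 read from I: others=['C2=M'] -> C0=S, others downsized to S] -> [S,I,S]
  -> First S state at op 10; remaining ops need not be traced.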